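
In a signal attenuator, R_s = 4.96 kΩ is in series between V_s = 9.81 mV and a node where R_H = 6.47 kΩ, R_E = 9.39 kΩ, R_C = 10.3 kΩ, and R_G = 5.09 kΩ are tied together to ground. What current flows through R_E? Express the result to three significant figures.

Equivalent of the parallel group: R_p = 1.803 kΩ.
V_A by voltage divider: V_A = 9.81 × 1.803/(4.96 + 1.803) = 2.615 mV.
I(R_E) = V_A / R_E = 2.615/9.39 = 0.2785 µA.

I ≈ 0.279 µA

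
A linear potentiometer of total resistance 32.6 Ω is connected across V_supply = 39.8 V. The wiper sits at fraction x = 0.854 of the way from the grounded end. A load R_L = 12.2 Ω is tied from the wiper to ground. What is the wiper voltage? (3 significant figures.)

Split the track: R_lower = x·R_p = 27.84 Ω, R_upper = (1−x)·R_p = 4.760 Ω.
(x·R_p) ‖ R_L = 8.483 Ω.
Loaded-divider output: V_out = 39.8 × 0.6406 = 25.49 V.

V_out ≈ 25.5 V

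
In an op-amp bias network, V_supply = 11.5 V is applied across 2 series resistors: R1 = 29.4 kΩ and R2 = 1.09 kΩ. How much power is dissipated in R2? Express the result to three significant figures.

The common current is I = 11.5/30.49 = 0.3772 mA.
V(R2) = I·R = 0.4111 V; P = V·I = 0.4111 × 0.3772 = 0.1551 mW.

P ≈ 0.155 mW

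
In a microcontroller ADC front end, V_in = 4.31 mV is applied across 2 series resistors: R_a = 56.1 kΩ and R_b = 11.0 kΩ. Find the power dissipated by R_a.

P ≈ 0.231 nW

ΣR = 67.10 kΩ → I = 4.31/67.10 = 0.06423 µA.
P(R_a) = I²·R_a = (0.06423)² × 56.1 = 0.2315 nW.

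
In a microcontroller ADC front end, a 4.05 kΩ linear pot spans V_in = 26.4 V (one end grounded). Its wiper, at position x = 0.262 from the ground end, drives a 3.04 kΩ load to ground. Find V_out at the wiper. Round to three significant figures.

V_out ≈ 5.50 V

Split the track: R_lower = x·R_p = 1.061 kΩ, R_upper = (1−x)·R_p = 2.989 kΩ.
R_L loads the lower segment: effective lower R = 0.7866 kΩ.
V_out = 26.4 × 0.7866/(2.989 + 0.7866) = 5.500 V.
(Unloaded: V_out = x·V_in = 6.92 V.)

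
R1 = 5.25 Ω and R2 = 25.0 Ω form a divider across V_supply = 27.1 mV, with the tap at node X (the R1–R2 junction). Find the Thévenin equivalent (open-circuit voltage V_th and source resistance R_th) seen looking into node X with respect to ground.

V_th is the unloaded tap voltage: V_supply · R2/(R1+R2) = 27.1 × 0.8264 = 22.40 mV.
Looking into X with the source shorted: R_th = R1·R2/(R1+R2) = 5.250 × 25.0/30.25 = 4.339 Ω.

V_th ≈ 22.4 mV, R_th ≈ 4.34 Ω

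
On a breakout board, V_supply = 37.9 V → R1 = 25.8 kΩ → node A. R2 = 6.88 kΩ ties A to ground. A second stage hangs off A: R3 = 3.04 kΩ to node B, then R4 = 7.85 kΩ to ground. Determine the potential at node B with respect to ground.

Node A sees R2 in parallel with the series input of stage 2, R3 + R4 = 10.89 kΩ.
Effective lower resistance at A: R2 ‖ 10.89 = 4.216 kΩ.
First divider: V_A = V_supply · 4.216/(25.8 + 4.216) = 5.324 V.
V_B = V_A × 0.7208 = 3.838 V.

V_B ≈ 3.84 V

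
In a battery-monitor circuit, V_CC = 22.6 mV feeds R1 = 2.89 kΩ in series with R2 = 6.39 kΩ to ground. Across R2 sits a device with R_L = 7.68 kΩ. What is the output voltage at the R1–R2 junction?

R2 ‖ R_L = (6.39 × 7.68)/(6.39 + 7.68) = 3.488 kΩ.
Now apply the divider: V_out = 22.6 × 0.5469 = 12.36 mV.
(Unloaded it would be 15.6 mV; the load pulls it down.)

V_out ≈ 12.4 mV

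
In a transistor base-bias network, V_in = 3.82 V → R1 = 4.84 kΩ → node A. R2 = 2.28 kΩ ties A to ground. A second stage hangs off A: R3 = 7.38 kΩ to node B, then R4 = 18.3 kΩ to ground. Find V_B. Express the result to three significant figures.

V_B ≈ 0.822 V

The second stage (R3 + R4 = 25.68 kΩ) loads node A in parallel with R2.
R2 ‖ (R3+R4) = 2.094 kΩ.
V_A = 3.82 × 2.094/(4.84 + 2.094) = 1.154 V.
V_B = V_A × 0.7126 = 0.8221 V.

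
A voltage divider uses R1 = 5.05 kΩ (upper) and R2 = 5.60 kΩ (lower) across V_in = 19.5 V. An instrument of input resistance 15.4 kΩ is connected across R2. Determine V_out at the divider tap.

V_out ≈ 8.75 V

The load sits in parallel with R2, giving an effective lower resistance R2' = R2·R_L/(R2+R_L) = 4.107 kΩ.
Now apply the divider: V_out = 19.5 × 0.4485 = 8.746 V.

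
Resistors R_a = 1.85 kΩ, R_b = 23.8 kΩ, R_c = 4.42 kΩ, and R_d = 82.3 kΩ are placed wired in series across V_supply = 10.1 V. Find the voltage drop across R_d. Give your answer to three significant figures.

Series total: ΣR = 1.85 + 23.8 + 4.42 + 82.3 = 112.4 kΩ.
By the voltage-divider rule, V = 10.1 × 82.30/112.4 = 7.397 V.

V ≈ 7.40 V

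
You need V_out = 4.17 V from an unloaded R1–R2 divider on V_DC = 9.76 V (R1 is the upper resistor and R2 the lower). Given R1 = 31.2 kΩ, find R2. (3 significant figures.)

The divider ratio is R2/(R1+R2) = 4.17/9.76 = 0.4273.
R2 = R1 · 0.4273/(1 − 0.4273) = 23.27 kΩ.

R2 ≈ 23.3 kΩ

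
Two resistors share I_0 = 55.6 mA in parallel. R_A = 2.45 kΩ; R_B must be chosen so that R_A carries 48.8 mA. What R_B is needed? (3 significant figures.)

R_B ≈ 17.6 kΩ

The fraction through R_A equals R_B/(R_A+R_B).
48.8/55.6 = R_B/(R_A + R_B) → R_B = R_A · (0.8777)/(1 − 0.8777) = 2.45 × 7.176 = 17.58 kΩ.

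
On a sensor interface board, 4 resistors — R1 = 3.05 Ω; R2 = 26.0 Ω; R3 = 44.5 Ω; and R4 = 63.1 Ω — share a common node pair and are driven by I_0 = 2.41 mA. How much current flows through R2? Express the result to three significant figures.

I ≈ 0.229 mA

ΣG = 1/3.05 + 1/26.0 + 1/44.5 + 1/63.1 = 0.4047.
By the current-divider rule, I = I_0 · G_k/ΣG = 2.41 × 0.09505 = 0.2291 mA.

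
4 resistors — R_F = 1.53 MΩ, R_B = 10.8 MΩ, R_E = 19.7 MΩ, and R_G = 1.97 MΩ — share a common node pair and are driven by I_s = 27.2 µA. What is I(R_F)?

I ≈ 13.6 µA

Total conductance ΣG = 1/1.53 + 1/10.8 + 1/19.7 + 1/1.97 = 1.305 (units of 1/MΩ).
R_F takes the fraction G_k/ΣG = 0.6536/1.305 = 0.5010, so I = 27.2 × 0.5010 = 13.63 µA.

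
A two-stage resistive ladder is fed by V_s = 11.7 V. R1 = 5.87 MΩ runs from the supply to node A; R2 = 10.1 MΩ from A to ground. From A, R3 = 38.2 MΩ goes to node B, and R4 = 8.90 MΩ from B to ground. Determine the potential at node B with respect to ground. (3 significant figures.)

V_B ≈ 1.30 V

The second stage (R3 + R4 = 47.10 MΩ) loads node A in parallel with R2.
Effective lower resistance at A: R2 ‖ 47.10 = 8.317 MΩ.
So V_A = 11.7 × 0.5862 = 6.859 V.
Then the unloaded second divider: V_B = V_A × R4/(R3+R4) = 6.859 × 0.1890 = 1.296 V.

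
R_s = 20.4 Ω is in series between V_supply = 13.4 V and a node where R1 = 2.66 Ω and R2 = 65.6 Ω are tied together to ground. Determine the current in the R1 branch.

Equivalent of the parallel group: R_p = 2.556 Ω.
V_A by voltage divider: V_A = 13.4 × 2.556/(20.4 + 2.556) = 1.492 V.
Branch current I = V_A/R1 = 1.492/2.66 = 0.5610 A.

I ≈ 0.561 A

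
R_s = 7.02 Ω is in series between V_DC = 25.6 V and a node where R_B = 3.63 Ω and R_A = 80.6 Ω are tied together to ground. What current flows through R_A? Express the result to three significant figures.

Parallel bank: R_p = 1/(1/3.63 + 1/80.6) = 3.474 Ω.
V_A by voltage divider: V_A = 25.6 × 3.474/(7.02 + 3.474) = 8.474 V.
Branch current I = V_A/R_A = 8.474/80.6 = 0.1051 A.
(Equivalently: I_total = 2.440 A, then current-divider fraction G_k/ΣG = 0.04310.)

I ≈ 0.105 A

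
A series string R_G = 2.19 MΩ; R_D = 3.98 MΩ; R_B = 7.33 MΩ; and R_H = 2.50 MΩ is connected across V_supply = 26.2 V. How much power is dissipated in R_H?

P ≈ 6.70 µW

ΣR = 16.00 MΩ → I = 26.2/16.00 = 1.637 µA.
V(R_H) = I·R = 4.094 V; P = V·I = 4.094 × 1.637 = 6.704 µW.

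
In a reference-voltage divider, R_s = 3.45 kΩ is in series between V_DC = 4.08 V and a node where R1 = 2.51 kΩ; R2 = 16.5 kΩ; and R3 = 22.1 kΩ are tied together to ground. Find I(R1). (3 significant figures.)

Combine the parallel branches: R_p = (1/2.51 + 1/16.5 + 1/22.1)⁻¹ = 1.983 kΩ.
V_A = 4.08 × 1.983/5.433 = 1.489 V.
Branch current I = V_A/R1 = 1.489/2.51 = 0.5933 mA.

I ≈ 0.593 mA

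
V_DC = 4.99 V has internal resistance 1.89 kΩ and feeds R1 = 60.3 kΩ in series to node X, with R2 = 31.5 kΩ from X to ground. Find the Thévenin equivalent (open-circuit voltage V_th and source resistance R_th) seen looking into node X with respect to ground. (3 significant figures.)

V_th ≈ 1.68 V, R_th ≈ 20.9 kΩ

R1' = 1.89 + 60.3 = 62.19 kΩ (source resistance + R1).
V_th is the unloaded tap voltage: V_DC · R2/(R1'+R2) = 4.99 × 0.3362 = 1.678 V.
Looking into X with the source shorted: R_th = R1'·R2/(R1'+R2) = 62.19 × 31.5/93.69 = 20.91 kΩ.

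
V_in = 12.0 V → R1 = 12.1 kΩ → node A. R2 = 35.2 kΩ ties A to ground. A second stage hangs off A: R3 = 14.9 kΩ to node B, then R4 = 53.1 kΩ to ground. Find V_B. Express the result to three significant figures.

Node A sees R2 in parallel with the series input of stage 2, R3 + R4 = 68.00 kΩ.
R2 ‖ (R3+R4) = 23.19 kΩ.
First divider: V_A = V_in · 23.19/(12.1 + 23.19) = 7.886 V.
Then the unloaded second divider: V_B = V_A × R4/(R3+R4) = 7.886 × 0.7809 = 6.158 V.

V_B ≈ 6.16 V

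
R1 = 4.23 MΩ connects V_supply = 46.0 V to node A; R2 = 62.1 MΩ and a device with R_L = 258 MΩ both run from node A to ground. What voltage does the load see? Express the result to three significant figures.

First combine the lower leg with the load: R2 ‖ R_L = 50.05 MΩ.
Now apply the divider: V_out = 46.0 × 0.9221 = 42.42 V.
(Unloaded it would be 43.1 V; the load pulls it down.)

V_out ≈ 42.4 V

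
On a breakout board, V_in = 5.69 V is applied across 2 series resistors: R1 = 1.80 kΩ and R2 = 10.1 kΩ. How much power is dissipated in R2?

P ≈ 2.31 mW

ΣR = 11.90 kΩ → I = 5.69/11.90 = 0.4782 mA.
P(R2) = I²·R2 = (0.4782)² × 10.1 = 2.309 mW.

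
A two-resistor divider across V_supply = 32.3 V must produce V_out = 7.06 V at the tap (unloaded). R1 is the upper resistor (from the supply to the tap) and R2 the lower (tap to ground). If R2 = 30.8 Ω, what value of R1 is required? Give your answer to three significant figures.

Required fraction k = V_out/V_supply = 0.2186.
So R1 = R2 · (V_supply/V_out − 1) = 30.8 × (32.3/7.06 − 1) = 30.8 × 3.575 = 110.1 Ω.

R1 ≈ 110 Ω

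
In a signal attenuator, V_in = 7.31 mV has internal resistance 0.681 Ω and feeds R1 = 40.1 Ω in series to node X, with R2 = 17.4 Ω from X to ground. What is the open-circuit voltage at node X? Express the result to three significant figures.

R1' = 0.681 + 40.1 = 40.78 Ω (source resistance + R1).
Open-circuit (no load on X): V_th = V_in · R2/(R1' + R2) = 7.31 × 17.4/(40.78 + 17.4) = 2.186 mV.

V_th ≈ 2.19 mV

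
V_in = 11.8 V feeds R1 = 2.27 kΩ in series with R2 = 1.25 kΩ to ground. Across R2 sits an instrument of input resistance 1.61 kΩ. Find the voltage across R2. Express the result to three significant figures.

V_out ≈ 2.79 V

First combine the lower leg with the load: R2 ‖ R_L = 0.7037 kΩ.
Now apply the divider: V_out = 11.8 × 0.2366 = 2.792 V.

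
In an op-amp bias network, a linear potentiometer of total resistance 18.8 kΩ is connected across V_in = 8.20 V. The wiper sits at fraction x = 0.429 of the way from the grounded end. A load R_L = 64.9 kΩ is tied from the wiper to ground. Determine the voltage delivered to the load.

V_out ≈ 3.28 V

Lower segment x·R_p = 8.065 kΩ; upper segment (1−x)·R_p = 10.73 kΩ.
R_L loads the lower segment: effective lower R = 7.174 kΩ.
Loaded-divider output: V_out = 8.20 × 0.4006 = 3.285 V.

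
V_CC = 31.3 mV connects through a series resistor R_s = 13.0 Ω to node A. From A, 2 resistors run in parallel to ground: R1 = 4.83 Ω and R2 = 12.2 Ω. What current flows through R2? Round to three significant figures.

I ≈ 0.539 mA

Combine the parallel branches: R_p = (1/4.83 + 1/12.2)⁻¹ = 3.460 Ω.
V_A = 31.3 × 3.460/16.46 = 6.580 mV.
Branch current I = V_A/R2 = 6.580/12.2 = 0.5393 mA.
(Equivalently: I_total = 1.902 mA, then current-divider fraction G_k/ΣG = 0.2836.)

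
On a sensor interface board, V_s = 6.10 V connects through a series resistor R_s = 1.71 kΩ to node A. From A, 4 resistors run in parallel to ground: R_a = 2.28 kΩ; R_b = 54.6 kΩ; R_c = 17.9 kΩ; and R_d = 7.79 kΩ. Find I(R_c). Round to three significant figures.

Combine the parallel branches: R_p = (1/2.28 + 1/54.6 + 1/17.9 + 1/7.79)⁻¹ = 1.560 kΩ.
V_A = 6.10 × 1.560/3.270 = 2.910 V.
Branch current I = V_A/R_c = 2.910/17.9 = 0.1626 mA.
(Equivalently: I_total = 1.866 mA, then current-divider fraction G_k/ΣG = 0.08713.)

I ≈ 0.163 mA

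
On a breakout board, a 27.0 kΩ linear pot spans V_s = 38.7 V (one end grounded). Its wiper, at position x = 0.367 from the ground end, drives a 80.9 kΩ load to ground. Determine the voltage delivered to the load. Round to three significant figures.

V_out ≈ 13.2 V

Lower segment x·R_p = 9.909 kΩ; upper segment (1−x)·R_p = 17.09 kΩ.
Lower segment in parallel with the load: 9.909 ‖ 80.9 = 8.828 kΩ.
Then V_out = V_s · 8.828/(17.09 + 8.828) = 13.18 V.
(Unloaded: V_out = x·V_s = 14.2 V.)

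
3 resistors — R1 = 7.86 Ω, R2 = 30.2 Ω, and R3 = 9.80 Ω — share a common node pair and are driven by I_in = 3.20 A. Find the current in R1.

Conductances: ΣG = 1/7.86 + 1/30.2 + 1/9.80 = 0.2624 (1/Ω).
By the current-divider rule, I = I_in · G_k/ΣG = 3.20 × 0.4849 = 1.552 A.

I ≈ 1.55 A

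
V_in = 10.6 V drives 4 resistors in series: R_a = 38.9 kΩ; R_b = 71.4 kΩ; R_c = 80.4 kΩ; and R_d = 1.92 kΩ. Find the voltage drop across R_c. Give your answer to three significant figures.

Series total: ΣR = 38.9 + 71.4 + 80.4 + 1.92 = 192.6 kΩ.
Voltage divider: V = V_in · (80.40 / 192.6) = 10.6 × 0.4174 = 4.424 V.

V ≈ 4.42 V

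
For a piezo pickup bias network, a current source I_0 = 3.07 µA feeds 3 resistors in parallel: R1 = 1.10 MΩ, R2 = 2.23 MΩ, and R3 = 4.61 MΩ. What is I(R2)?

Total conductance ΣG = 1/1.10 + 1/2.23 + 1/4.61 = 1.574 (units of 1/MΩ).
By the current-divider rule, I = I_0 · G_k/ΣG = 3.07 × 0.2848 = 0.8744 µA.

I ≈ 0.874 µA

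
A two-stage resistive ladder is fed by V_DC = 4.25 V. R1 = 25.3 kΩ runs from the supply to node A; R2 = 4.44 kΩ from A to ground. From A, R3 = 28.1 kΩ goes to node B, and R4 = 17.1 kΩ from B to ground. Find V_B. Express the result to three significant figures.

The second stage (R3 + R4 = 45.20 kΩ) loads node A in parallel with R2.
Effective lower resistance at A: R2 ‖ 45.20 = 4.043 kΩ.
V_A = 4.25 × 4.043/(25.3 + 4.043) = 0.5856 V.
V_B = V_A × 0.3783 = 0.2215 V.

V_B ≈ 0.222 V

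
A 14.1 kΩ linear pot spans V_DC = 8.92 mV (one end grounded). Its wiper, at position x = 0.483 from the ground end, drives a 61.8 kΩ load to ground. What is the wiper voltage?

V_out ≈ 4.08 mV

Split the track: R_lower = x·R_p = 6.810 kΩ, R_upper = (1−x)·R_p = 7.290 kΩ.
R_L loads the lower segment: effective lower R = 6.134 kΩ.
Then V_out = V_DC · 6.134/(7.290 + 6.134) = 4.076 mV.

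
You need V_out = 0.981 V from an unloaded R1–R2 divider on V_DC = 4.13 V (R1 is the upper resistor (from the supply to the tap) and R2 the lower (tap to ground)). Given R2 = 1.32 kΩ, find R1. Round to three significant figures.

R1 ≈ 4.24 kΩ

V_out/V_DC = R2/(R1+R2) = 0.2375.
So R1 = R2 · (V_DC/V_out − 1) = 1.32 × (4.13/0.981 − 1) = 1.32 × 3.210 = 4.237 kΩ.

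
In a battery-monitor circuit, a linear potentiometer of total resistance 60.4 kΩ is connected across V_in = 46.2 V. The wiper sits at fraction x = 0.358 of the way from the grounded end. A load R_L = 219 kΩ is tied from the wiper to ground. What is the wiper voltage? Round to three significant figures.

Split the track: R_lower = x·R_p = 21.62 kΩ, R_upper = (1−x)·R_p = 38.78 kΩ.
(x·R_p) ‖ R_L = 19.68 kΩ.
V_out = 46.2 × 19.68/(38.78 + 19.68) = 15.55 V.

V_out ≈ 15.6 V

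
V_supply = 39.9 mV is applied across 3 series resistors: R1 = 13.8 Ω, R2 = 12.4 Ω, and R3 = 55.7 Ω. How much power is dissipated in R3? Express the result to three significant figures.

The common current is I = 39.9/81.90 = 0.4872 mA.
V(R3) = I·R = 27.14 mV; P = V·I = 27.14 × 0.4872 = 13.22 µW.

P ≈ 13.2 µW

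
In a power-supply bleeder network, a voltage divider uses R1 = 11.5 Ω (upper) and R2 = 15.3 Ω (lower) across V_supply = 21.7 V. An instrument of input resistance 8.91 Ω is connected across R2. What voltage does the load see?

The load sits in parallel with R2, giving an effective lower resistance R2' = R2·R_L/(R2+R_L) = 5.631 Ω.
Voltage divider with the loaded lower leg: V_out = 21.7 × 5.631/(11.5 + 5.631) = 21.7 × 0.3287 = 7.133 V.

V_out ≈ 7.13 V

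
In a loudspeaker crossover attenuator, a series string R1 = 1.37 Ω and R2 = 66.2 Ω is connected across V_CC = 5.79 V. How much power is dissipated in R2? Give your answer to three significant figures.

P ≈ 0.486 W

The common current is I = 5.79/67.57 = 0.08569 A.
P(R2) = I²·R2 = (0.08569)² × 66.2 = 0.4861 W.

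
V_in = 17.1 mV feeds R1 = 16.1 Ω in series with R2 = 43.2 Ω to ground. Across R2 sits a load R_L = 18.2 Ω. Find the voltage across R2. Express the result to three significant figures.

V_out ≈ 7.58 mV

The load sits in parallel with R2, giving an effective lower resistance R2' = R2·R_L/(R2+R_L) = 12.81 Ω.
Now apply the divider: V_out = 17.1 × 0.4430 = 7.575 mV.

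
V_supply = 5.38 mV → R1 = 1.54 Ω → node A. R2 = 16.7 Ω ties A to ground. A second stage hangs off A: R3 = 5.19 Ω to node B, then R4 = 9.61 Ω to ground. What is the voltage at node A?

V_A ≈ 4.50 mV

The second stage (R3 + R4 = 14.80 Ω) loads node A in parallel with R2.
R2 ‖ (R3+R4) = 7.846 Ω.
V_A = 5.38 × 7.846/(1.54 + 7.846) = 4.497 mV.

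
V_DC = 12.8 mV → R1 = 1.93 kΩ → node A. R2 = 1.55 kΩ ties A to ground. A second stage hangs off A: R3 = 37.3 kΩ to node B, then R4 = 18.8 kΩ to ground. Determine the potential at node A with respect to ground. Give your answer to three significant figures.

V_A ≈ 5.62 mV

Looking into the second stage from A: R3 + R4 = 56.10 kΩ appears in parallel with R2.
Effective lower resistance at A: R2 ‖ 56.10 = 1.508 kΩ.
First divider: V_A = V_DC · 1.508/(1.93 + 1.508) = 5.615 mV.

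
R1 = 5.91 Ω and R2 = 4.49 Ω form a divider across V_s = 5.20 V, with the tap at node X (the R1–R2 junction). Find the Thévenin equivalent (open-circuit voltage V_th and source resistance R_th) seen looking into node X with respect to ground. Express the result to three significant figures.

With X open, the divider is unloaded: V_th = 5.20 × 4.49/10.40 = 2.245 V.
Zeroing V_s shorts the top of R1 to ground, so R_th = R1 ‖ R2 = 2.552 Ω.

V_th ≈ 2.25 V, R_th ≈ 2.55 Ω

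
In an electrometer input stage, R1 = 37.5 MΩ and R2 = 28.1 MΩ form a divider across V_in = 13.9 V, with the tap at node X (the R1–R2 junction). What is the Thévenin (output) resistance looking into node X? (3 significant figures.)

R_th ≈ 16.1 MΩ

Zeroing V_in shorts the top of R1 to ground, so R_th = R1 ‖ R2 = 16.06 MΩ.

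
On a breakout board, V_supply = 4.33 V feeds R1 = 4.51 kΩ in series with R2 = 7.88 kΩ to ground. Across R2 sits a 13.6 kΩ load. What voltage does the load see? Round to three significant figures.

V_out ≈ 2.27 V

First combine the lower leg with the load: R2 ‖ R_L = 4.989 kΩ.
Now apply the divider: V_out = 4.33 × 0.5252 = 2.274 V.
(Unloaded it would be 2.75 V; the load pulls it down.)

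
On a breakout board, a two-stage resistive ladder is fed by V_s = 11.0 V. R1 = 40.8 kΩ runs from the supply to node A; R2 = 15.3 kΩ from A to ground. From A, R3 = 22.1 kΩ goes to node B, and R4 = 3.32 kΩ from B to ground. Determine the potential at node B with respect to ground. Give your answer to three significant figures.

V_B ≈ 0.273 V

Looking into the second stage from A: R3 + R4 = 25.42 kΩ appears in parallel with R2.
Effective lower resistance at A: R2 ‖ 25.42 = 9.551 kΩ.
First divider: V_A = V_s · 9.551/(40.8 + 9.551) = 2.087 V.
V_B = V_A × 0.1306 = 0.2725 V.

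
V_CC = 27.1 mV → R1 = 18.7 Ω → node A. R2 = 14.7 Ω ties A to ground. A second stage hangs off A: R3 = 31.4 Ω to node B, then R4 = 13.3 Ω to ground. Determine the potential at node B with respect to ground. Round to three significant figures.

V_B ≈ 3.00 mV

The second stage (R3 + R4 = 44.70 Ω) loads node A in parallel with R2.
R2 ‖ (R3+R4) = 11.06 Ω.
So V_A = 27.1 × 0.3717 = 10.07 mV.
V_B = V_A × 0.2975 = 2.997 mV.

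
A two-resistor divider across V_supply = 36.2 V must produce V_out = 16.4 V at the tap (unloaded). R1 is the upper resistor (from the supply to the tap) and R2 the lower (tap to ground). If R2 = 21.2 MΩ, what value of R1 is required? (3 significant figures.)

The divider ratio is R2/(R1+R2) = 16.4/36.2 = 0.4530.
So R1 = R2 · (V_supply/V_out − 1) = 21.2 × (36.2/16.4 − 1) = 21.2 × 1.207 = 25.60 MΩ.

R1 ≈ 25.6 MΩ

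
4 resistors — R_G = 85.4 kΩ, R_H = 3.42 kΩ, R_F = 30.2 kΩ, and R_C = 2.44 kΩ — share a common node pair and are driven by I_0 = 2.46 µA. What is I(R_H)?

I ≈ 0.963 µA

ΣG = 1/85.4 + 1/3.42 + 1/30.2 + 1/2.44 = 0.7471.
R_H takes the fraction G_k/ΣG = 0.2924/0.7471 = 0.3914, so I = 2.46 × 0.3914 = 0.9628 µA.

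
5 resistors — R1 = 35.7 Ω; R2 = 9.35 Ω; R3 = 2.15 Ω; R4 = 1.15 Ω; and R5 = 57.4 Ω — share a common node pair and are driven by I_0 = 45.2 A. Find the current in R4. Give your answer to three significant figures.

Conductances: ΣG = 1/35.7 + 1/9.35 + 1/2.15 + 1/1.15 + 1/57.4 = 1.487 (1/Ω).
Current divider: I(R4) = I_0 · G_k/ΣG = 45.2 × (0.8696/1.487) = 45.2 × 0.5848 = 26.43 A.

I ≈ 26.4 A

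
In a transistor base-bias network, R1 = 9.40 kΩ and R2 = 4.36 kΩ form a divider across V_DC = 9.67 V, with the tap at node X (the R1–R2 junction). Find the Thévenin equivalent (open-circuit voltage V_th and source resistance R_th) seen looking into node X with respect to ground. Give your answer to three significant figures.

Open-circuit (no load on X): V_th = V_DC · R2/(R1 + R2) = 9.67 × 4.36/(9.400 + 4.36) = 3.064 V.
Looking into X with the source shorted: R_th = R1·R2/(R1+R2) = 9.400 × 4.36/13.76 = 2.978 kΩ.

V_th ≈ 3.06 V, R_th ≈ 2.98 kΩ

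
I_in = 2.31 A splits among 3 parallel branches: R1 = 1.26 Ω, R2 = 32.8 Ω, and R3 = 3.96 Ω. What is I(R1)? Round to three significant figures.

I ≈ 1.70 A

Conductances: ΣG = 1/1.26 + 1/32.8 + 1/3.96 = 1.077 (1/Ω).
Current divider: I(R1) = I_in · G_k/ΣG = 2.31 × (0.7937/1.077) = 2.31 × 0.7371 = 1.703 A.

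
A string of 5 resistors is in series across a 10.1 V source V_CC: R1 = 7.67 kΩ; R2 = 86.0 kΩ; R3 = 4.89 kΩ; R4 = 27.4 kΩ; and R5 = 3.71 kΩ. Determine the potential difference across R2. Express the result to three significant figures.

Total series resistance ΣR = 7.67 + 86.0 + 4.89 + 27.4 + 3.71 = 129.7 kΩ.
Voltage divider: V = V_CC · (86.00 / 129.7) = 10.1 × 0.6632 = 6.699 V.

V ≈ 6.70 V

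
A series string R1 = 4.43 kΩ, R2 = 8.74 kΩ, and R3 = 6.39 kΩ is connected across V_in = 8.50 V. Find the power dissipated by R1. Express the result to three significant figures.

ΣR = 19.56 kΩ → I = 8.50/19.56 = 0.4346 mA.
P = I²R = 0.1888 × 4.43 = 0.8366 mW.

P ≈ 0.837 mW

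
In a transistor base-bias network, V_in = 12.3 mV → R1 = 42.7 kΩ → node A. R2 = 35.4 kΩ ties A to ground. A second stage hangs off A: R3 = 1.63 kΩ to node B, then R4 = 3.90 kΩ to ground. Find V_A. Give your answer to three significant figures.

The second stage (R3 + R4 = 5.530 kΩ) loads node A in parallel with R2.
R2 ‖ (R3+R4) = 4.783 kΩ.
So V_A = 12.3 × 0.1007 = 1.239 mV.

V_A ≈ 1.24 mV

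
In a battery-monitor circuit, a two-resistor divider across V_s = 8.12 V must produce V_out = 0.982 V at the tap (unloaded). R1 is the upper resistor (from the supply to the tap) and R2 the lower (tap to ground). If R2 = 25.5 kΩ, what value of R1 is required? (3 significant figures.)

The divider ratio is R2/(R1+R2) = 0.982/8.12 = 0.1209.
R1 = R2·(1/k − 1) = 25.5 × 7.269 = 185.4 kΩ.

R1 ≈ 185 kΩ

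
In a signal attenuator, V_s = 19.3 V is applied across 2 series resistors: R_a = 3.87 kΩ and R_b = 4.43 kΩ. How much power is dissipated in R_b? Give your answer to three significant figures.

ΣR = 8.300 kΩ → I = 19.3/8.300 = 2.325 mA.
P = I²R = 5.407 × 4.43 = 23.95 mW.

P ≈ 24.0 mW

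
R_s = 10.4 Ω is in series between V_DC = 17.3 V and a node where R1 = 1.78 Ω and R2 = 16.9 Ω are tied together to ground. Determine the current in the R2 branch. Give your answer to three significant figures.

Combine the parallel branches: R_p = (1/1.78 + 1/16.9)⁻¹ = 1.610 Ω.
Node voltage V_A = V_DC · R_p/(R_s + R_p) = 17.3 × 0.1341 = 2.320 V.
Branch current I = V_A/R2 = 2.320/16.9 = 0.1373 A.

I ≈ 0.137 A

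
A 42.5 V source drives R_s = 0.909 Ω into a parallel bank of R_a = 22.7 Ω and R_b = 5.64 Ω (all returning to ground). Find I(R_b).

Equivalent of the parallel group: R_p = 4.518 Ω.
V_A by voltage divider: V_A = 42.5 × 4.518/(0.909 + 4.518) = 35.38 V.
Branch current I = V_A/R_b = 35.38/5.64 = 6.273 A.
(Check via current divider: I_total = 7.832 A; share G_k/ΣG = 0.8010 → same result.)

I ≈ 6.27 A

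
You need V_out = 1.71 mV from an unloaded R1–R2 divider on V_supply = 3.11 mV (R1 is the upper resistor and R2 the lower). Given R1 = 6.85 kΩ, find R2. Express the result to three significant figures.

V_out/V_supply = R2/(R1+R2) = 0.5498.
R2 = R1 · 0.5498/(1 − 0.5498) = 8.367 kΩ.

R2 ≈ 8.37 kΩ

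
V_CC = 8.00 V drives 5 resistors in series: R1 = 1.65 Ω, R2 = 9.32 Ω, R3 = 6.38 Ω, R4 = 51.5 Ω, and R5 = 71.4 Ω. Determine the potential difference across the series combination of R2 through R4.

Total series resistance ΣR = 1.65 + 9.32 + 6.38 + 51.5 + 71.4 = 140.2 Ω.
R_{R2..R4} = 9.32 + 6.38 + 51.5 = 67.20 Ω.
By the voltage-divider rule, V = 8.00 × 67.20/140.2 = 3.833 V.

V ≈ 3.83 V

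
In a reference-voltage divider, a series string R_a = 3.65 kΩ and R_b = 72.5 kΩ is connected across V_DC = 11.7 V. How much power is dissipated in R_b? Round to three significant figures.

P ≈ 1.71 mW

ΣR = 76.15 kΩ → I = 11.7/76.15 = 0.1536 mA.
V(R_b) = I·R = 11.14 V; P = V·I = 11.14 × 0.1536 = 1.711 mW.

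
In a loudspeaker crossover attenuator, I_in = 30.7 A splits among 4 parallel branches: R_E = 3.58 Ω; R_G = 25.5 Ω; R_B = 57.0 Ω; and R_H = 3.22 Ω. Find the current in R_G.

I ≈ 1.86 A

ΣG = 1/3.58 + 1/25.5 + 1/57.0 + 1/3.22 = 0.6466.
Current divider: I(R_G) = I_in · G_k/ΣG = 30.7 × (0.03922/0.6466) = 30.7 × 0.06064 = 1.862 A.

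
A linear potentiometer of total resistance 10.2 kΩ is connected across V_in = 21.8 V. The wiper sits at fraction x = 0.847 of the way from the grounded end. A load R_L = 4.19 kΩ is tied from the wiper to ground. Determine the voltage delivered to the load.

V_out ≈ 14.0 V

Lower segment x·R_p = 8.639 kΩ; upper segment (1−x)·R_p = 1.561 kΩ.
Lower segment in parallel with the load: 8.639 ‖ 4.19 = 2.822 kΩ.
V_out = 21.8 × 2.822/(1.561 + 2.822) = 14.04 V.
(Unloaded: V_out = x·V_in = 18.5 V.)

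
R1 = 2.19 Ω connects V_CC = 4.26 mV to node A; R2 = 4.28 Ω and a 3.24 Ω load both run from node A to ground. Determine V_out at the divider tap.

R2 ‖ R_L = (4.28 × 3.24)/(4.28 + 3.24) = 1.844 Ω.
Then V_out = V_CC · R2'/(R1 + R2') = 4.26 × 1.844/4.034 = 1.947 mV.

V_out ≈ 1.95 mV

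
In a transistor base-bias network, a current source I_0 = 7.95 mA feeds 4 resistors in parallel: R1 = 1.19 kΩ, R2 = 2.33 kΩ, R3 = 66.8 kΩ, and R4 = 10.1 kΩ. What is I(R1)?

Conductances: ΣG = 1/1.19 + 1/2.33 + 1/66.8 + 1/10.1 = 1.384 (1/kΩ).
By the current-divider rule, I = I_0 · G_k/ΣG = 7.95 × 0.6074 = 4.829 mA.

I ≈ 4.83 mA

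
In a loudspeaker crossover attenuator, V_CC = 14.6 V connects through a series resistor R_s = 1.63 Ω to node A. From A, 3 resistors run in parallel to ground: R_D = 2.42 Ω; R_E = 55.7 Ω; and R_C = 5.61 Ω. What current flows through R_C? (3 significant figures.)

I ≈ 1.31 A

Parallel bank: R_p = 1/(1/2.42 + 1/55.7 + 1/5.61) = 1.641 Ω.
V_A = 14.6 × 1.641/3.271 = 7.324 V.
I(R_C) = V_A / R_C = 7.324/5.61 = 1.306 A.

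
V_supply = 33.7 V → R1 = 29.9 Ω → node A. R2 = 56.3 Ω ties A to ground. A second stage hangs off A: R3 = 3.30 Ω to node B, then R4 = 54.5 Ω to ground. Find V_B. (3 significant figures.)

V_B ≈ 15.5 V

The second stage (R3 + R4 = 57.80 Ω) loads node A in parallel with R2.
R2 ‖ (R3+R4) = 28.52 Ω.
First divider: V_A = V_supply · 28.52/(29.9 + 28.52) = 16.45 V.
Then the unloaded second divider: V_B = V_A × R4/(R3+R4) = 16.45 × 0.9429 = 15.51 V.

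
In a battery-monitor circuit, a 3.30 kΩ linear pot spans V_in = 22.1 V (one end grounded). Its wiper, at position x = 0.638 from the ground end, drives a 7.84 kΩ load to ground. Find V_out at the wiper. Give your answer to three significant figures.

Split the track: R_lower = x·R_p = 2.105 kΩ, R_upper = (1−x)·R_p = 1.195 kΩ.
Lower segment in parallel with the load: 2.105 ‖ 7.84 = 1.660 kΩ.
Loaded-divider output: V_out = 22.1 × 0.5815 = 12.85 V.
(Unloaded: V_out = x·V_in = 14.1 V.)

V_out ≈ 12.9 V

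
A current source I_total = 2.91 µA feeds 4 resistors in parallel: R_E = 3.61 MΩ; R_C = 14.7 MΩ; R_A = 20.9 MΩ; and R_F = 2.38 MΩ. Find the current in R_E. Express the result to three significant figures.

I ≈ 0.991 µA

Conductances: ΣG = 1/3.61 + 1/14.7 + 1/20.9 + 1/2.38 = 0.8131 (1/MΩ).
R_E takes the fraction G_k/ΣG = 0.2770/0.8131 = 0.3407, so I = 2.91 × 0.3407 = 0.9914 µA.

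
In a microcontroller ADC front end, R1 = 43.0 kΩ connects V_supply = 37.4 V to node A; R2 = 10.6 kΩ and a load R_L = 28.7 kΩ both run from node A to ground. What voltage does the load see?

V_out ≈ 5.71 V

First combine the lower leg with the load: R2 ‖ R_L = 7.741 kΩ.
Now apply the divider: V_out = 37.4 × 0.1526 = 5.706 V.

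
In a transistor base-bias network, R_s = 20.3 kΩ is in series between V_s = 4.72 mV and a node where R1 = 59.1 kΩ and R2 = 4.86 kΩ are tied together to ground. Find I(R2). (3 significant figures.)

Parallel bank: R_p = 1/(1/59.1 + 1/4.86) = 4.491 kΩ.
Node voltage V_A = V_s · R_p/(R_s + R_p) = 4.72 × 0.1811 = 0.8550 mV.
I(R2) = V_A / R2 = 0.8550/4.86 = 0.1759 µA.

I ≈ 0.176 µA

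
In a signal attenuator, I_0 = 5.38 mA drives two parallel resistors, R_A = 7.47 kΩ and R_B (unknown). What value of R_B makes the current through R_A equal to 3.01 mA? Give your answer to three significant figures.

R_B ≈ 9.49 kΩ

Two-branch current divider: I_A = I_0 · R_B/(R_A + R_B).
With f = 0.5595, R_B = R_A · f/(1−f) = 7.47 × 1.270 = 9.487 kΩ.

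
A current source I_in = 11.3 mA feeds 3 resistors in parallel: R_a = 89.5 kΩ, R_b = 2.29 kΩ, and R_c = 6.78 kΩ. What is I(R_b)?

Conductances: ΣG = 1/89.5 + 1/2.29 + 1/6.78 = 0.5953 (1/kΩ).
By the current-divider rule, I = I_in · G_k/ΣG = 11.3 × 0.7335 = 8.288 mA.

I ≈ 8.29 mA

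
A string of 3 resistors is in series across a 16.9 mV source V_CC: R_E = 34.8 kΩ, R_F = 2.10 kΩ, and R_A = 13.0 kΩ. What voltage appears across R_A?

V ≈ 4.40 mV

ΣR = 34.8 + 2.10 + 13.0 = 49.90 kΩ.
V = V_CC · R/ΣR = 16.9 × 0.2605 = 4.403 mV.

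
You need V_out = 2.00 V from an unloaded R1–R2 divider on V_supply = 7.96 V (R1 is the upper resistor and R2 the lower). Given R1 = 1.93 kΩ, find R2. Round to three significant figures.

V_out/V_supply = R2/(R1+R2) = 0.2513.
So R2 = R1 · V_out/(V_supply − V_out) = 1.93 × 2.00/(7.96 − 2.00) = 1.93 × 0.3356 = 0.6477 kΩ.

R2 ≈ 0.648 kΩ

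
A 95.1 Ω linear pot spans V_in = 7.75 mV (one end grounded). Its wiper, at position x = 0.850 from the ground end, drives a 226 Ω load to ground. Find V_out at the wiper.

Lower segment x·R_p = 80.83 Ω; upper segment (1−x)·R_p = 14.27 Ω.
(x·R_p) ‖ R_L = 59.54 Ω.
Then V_out = V_in · 59.54/(14.27 + 59.54) = 6.252 mV.

V_out ≈ 6.25 mV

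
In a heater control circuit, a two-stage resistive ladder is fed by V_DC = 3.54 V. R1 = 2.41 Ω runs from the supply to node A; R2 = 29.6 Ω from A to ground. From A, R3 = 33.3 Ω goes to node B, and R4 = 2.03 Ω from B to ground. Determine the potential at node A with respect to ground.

Looking into the second stage from A: R3 + R4 = 35.33 Ω appears in parallel with R2.
R2 ‖ (R3+R4) = 16.11 Ω.
So V_A = 3.54 × 0.8698 = 3.079 V.

V_A ≈ 3.08 V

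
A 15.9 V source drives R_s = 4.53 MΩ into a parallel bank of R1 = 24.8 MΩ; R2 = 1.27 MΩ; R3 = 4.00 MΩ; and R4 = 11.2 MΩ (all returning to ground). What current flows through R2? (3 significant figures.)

I ≈ 1.99 µA

Equivalent of the parallel group: R_p = 0.8569 MΩ.
V_A = 15.9 × 0.8569/5.387 = 2.529 V.
Branch current I = V_A/R2 = 2.529/1.27 = 1.992 µA.
(Equivalently: I_total = 2.952 µA, then current-divider fraction G_k/ΣG = 0.6747.)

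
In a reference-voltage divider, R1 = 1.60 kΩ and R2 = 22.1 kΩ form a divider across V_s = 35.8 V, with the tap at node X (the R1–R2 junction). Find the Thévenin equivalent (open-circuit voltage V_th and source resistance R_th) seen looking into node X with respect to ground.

V_th ≈ 33.4 V, R_th ≈ 1.49 kΩ

With X open, the divider is unloaded: V_th = 35.8 × 22.1/23.70 = 33.38 V.
Zeroing V_s shorts the top of R1 to ground, so R_th = R1 ‖ R2 = 1.492 kΩ.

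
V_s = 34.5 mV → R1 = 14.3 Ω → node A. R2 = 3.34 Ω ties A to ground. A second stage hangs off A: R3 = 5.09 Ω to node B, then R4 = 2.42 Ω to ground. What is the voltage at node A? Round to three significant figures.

V_A ≈ 4.80 mV

Node A sees R2 in parallel with the series input of stage 2, R3 + R4 = 7.510 Ω.
R2 ‖ (R3+R4) = 2.312 Ω.
V_A = 34.5 × 2.312/(14.3 + 2.312) = 4.801 mV.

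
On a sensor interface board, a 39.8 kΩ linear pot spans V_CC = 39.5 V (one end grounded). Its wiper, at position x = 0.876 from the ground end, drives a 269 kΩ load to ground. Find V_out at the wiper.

V_out ≈ 34.1 V

Split the track: R_lower = x·R_p = 34.86 kΩ, R_upper = (1−x)·R_p = 4.935 kΩ.
R_L loads the lower segment: effective lower R = 30.86 kΩ.
Then V_out = V_CC · 30.86/(4.935 + 30.86) = 34.05 V.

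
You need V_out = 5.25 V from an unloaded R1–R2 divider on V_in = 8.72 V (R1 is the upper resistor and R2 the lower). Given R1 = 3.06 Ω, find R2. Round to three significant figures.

R2 ≈ 4.63 Ω

V_out/V_in = R2/(R1+R2) = 0.6021.
Rearranging, R2 = R1·k/(1−k) = 3.06 × 1.513 = 4.630 Ω.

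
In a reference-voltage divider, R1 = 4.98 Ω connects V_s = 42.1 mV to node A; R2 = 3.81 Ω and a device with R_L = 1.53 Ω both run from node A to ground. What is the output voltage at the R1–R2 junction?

R2 ‖ R_L = (3.81 × 1.53)/(3.81 + 1.53) = 1.092 Ω.
Now apply the divider: V_out = 42.1 × 0.1798 = 7.569 mV.

V_out ≈ 7.57 mV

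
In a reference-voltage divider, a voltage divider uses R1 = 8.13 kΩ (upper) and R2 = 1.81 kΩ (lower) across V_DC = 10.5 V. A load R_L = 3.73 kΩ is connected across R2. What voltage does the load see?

V_out ≈ 1.37 V

First combine the lower leg with the load: R2 ‖ R_L = 1.219 kΩ.
Voltage divider with the loaded lower leg: V_out = 10.5 × 1.219/(8.13 + 1.219) = 10.5 × 0.1304 = 1.369 V.
(Unloaded it would be 1.91 V; the load pulls it down.)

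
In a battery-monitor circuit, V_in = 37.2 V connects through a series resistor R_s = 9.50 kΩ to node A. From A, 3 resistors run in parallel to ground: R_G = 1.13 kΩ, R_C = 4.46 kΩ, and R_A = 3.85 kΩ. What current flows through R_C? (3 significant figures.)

Parallel bank: R_p = 1/(1/1.13 + 1/4.46 + 1/3.85) = 0.7305 kΩ.
V_A = 37.2 × 0.7305/10.23 = 2.656 V.
I(R_C) = V_A / R_C = 2.656/4.46 = 0.5956 mA.

I ≈ 0.596 mA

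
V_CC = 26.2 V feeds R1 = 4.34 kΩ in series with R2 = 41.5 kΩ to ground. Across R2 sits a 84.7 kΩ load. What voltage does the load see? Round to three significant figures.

First combine the lower leg with the load: R2 ‖ R_L = 27.85 kΩ.
Then V_out = V_CC · R2'/(R1 + R2') = 26.2 × 27.85/32.19 = 22.67 V.

V_out ≈ 22.7 V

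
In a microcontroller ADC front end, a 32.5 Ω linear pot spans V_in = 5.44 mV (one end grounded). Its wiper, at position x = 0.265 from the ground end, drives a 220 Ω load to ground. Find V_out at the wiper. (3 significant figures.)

Lower segment x·R_p = 8.613 Ω; upper segment (1−x)·R_p = 23.89 Ω.
R_L loads the lower segment: effective lower R = 8.288 Ω.
V_out = 5.44 × 8.288/(23.89 + 8.288) = 1.401 mV.
(Unloaded: V_out = x·V_in = 1.44 mV.)

V_out ≈ 1.40 mV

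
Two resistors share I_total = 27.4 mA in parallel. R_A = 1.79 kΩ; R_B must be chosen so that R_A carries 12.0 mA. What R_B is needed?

R_B ≈ 1.39 kΩ

The fraction through R_A equals R_B/(R_A+R_B).
With f = 0.4380, R_B = R_A · f/(1−f) = 1.79 × 0.7792 = 1.395 kΩ.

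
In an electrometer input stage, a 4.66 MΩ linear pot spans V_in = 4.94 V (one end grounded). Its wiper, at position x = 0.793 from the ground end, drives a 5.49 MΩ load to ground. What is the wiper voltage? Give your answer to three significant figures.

Lower segment x·R_p = 3.695 MΩ; upper segment (1−x)·R_p = 0.9646 MΩ.
R_L loads the lower segment: effective lower R = 2.209 MΩ.
V_out = 4.94 × 2.209/(0.9646 + 2.209) = 3.438 V.
(Unloaded: V_out = x·V_in = 3.92 V.)

V_out ≈ 3.44 V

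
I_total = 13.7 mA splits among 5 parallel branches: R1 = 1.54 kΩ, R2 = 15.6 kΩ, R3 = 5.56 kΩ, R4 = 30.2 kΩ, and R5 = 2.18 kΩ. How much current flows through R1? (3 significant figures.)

Conductances: ΣG = 1/1.54 + 1/15.6 + 1/5.56 + 1/30.2 + 1/2.18 = 1.385 (1/kΩ).
R1 takes the fraction G_k/ΣG = 0.6494/1.385 = 0.4688, so I = 13.7 × 0.4688 = 6.423 mA.

I ≈ 6.42 mA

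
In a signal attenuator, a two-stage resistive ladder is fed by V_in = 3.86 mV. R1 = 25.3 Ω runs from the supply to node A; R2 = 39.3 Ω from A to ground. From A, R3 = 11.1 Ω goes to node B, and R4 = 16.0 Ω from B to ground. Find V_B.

Looking into the second stage from A: R3 + R4 = 27.10 Ω appears in parallel with R2.
R2 ‖ (R3+R4) = 16.04 Ω.
So V_A = 3.86 × 0.3880 = 1.498 mV.
Stage 2 is unloaded, so V_B = V_A · R4/(R3+R4) = 1.498 × 16.0/27.10 = 0.8842 mV.

V_B ≈ 0.884 mV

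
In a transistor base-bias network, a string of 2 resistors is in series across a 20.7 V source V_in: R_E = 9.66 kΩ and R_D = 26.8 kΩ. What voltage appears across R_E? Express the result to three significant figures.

V ≈ 5.48 V

Total series resistance ΣR = 9.66 + 26.8 = 36.46 kΩ.
Voltage divider: V = V_in · (9.660 / 36.46) = 20.7 × 0.2649 = 5.484 V.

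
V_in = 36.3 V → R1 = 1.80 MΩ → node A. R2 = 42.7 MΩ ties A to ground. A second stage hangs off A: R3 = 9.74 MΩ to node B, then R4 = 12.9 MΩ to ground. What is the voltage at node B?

Looking into the second stage from A: R3 + R4 = 22.64 MΩ appears in parallel with R2.
R2 ‖ (R3+R4) = 14.80 MΩ.
V_A = 36.3 × 14.80/(1.80 + 14.80) = 32.36 V.
Then the unloaded second divider: V_B = V_A × R4/(R3+R4) = 32.36 × 0.5698 = 18.44 V.

V_B ≈ 18.4 V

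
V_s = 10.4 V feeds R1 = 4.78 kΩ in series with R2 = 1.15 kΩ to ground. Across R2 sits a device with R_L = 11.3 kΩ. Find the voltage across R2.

The load sits in parallel with R2, giving an effective lower resistance R2' = R2·R_L/(R2+R_L) = 1.044 kΩ.
Then V_out = V_s · R2'/(R1 + R2') = 10.4 × 1.044/5.824 = 1.864 V.

V_out ≈ 1.86 V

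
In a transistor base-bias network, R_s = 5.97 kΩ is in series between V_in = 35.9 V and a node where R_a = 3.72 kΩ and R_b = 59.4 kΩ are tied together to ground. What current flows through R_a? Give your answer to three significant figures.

Parallel bank: R_p = 1/(1/3.72 + 1/59.4) = 3.501 kΩ.
Node voltage V_A = V_in · R_p/(R_s + R_p) = 35.9 × 0.3696 = 13.27 V.
I(R_a) = V_A / R_a = 13.27/3.72 = 3.567 mA.

I ≈ 3.57 mA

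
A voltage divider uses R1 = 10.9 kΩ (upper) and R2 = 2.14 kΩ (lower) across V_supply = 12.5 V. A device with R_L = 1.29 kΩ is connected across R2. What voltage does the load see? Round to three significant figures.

V_out ≈ 0.860 V

The load sits in parallel with R2, giving an effective lower resistance R2' = R2·R_L/(R2+R_L) = 0.8048 kΩ.
Now apply the divider: V_out = 12.5 × 0.06876 = 0.8595 V.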